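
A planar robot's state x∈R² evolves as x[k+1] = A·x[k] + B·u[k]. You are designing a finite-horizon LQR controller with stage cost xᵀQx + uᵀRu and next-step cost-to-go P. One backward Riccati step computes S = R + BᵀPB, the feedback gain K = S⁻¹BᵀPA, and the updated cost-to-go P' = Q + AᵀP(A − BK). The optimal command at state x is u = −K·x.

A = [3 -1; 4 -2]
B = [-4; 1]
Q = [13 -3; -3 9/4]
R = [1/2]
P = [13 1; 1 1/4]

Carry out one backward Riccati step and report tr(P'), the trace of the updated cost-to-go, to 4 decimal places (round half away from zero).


BᵀP = [-51.0000 -3.7500]
S = R + BᵀPB = [1/2] + [200.2500] = [200.7500]
BᵀPA = [-168.0000 58.5000]
K = S⁻¹·BᵀPA = [-0.8369 0.2914]
A−BK = [-0.3474 0.1656; 4.8369 -2.2914]
AᵀP(A−BK) = [4.4072 -2.0436; -2.0436 0.9527]
P' = Q + AᵀP(A−BK) = [17.4072 -5.0436; -5.0436 3.2027]
tr(P') = 20.6099

20.6099


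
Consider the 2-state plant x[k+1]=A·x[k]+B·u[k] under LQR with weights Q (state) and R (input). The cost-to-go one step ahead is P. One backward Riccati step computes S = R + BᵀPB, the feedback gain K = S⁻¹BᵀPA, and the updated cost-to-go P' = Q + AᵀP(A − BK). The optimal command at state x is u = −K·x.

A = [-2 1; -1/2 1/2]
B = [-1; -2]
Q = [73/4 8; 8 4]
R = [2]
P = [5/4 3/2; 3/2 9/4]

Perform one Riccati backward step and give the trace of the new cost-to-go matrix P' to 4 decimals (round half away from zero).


BᵀP = [-4.2500 -6.0000]
S = R + BᵀPB = [2] + [16.2500] = [18.2500]
BᵀPA = [11.5000 -7.2500]
K = S⁻¹·BᵀPA = [0.6301 -0.3973]
A−BK = [-1.3699 0.6027; 0.7603 -0.2945]
AᵀP(A−BK) = [1.3159 -0.7440; -0.7440 0.4324]
P' = Q + AᵀP(A−BK) = [19.5659 7.2560; 7.2560 4.4324]
tr(P') = 23.9983

23.9983


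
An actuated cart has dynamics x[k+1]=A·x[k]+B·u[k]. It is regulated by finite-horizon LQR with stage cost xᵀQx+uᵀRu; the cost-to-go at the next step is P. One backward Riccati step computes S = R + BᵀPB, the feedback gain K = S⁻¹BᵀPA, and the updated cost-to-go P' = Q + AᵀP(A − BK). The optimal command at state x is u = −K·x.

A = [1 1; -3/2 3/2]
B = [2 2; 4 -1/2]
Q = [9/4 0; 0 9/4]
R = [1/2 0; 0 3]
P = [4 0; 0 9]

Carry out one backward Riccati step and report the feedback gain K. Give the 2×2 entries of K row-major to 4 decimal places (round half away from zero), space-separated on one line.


-0.2783 0.3875 0.6679 0.0953

BᵀP = [8.0000 36.0000; 8.0000 -4.5000]
S = R + BᵀPB = [1/2 0; 0 3] + [160.0000 -2.0000; -2.0000 18.2500] = [160.5000 -2.0000; -2.0000 21.2500]
BᵀPA = [-46.0000 62.0000; 14.7500 1.2500]
K = S⁻¹·BᵀPA = [-0.2783 0.3875; 0.6679 0.0953]
A−BK = [0.2207 0.0345; -0.0529 -0.0023]
AᵀP(A−BK) = [1.5971 0.1685; 0.1685 0.1071]
P' = Q + AᵀP(A−BK) = [3.8471 0.1685; 0.1685 2.3571]
tr(P') = 6.2043


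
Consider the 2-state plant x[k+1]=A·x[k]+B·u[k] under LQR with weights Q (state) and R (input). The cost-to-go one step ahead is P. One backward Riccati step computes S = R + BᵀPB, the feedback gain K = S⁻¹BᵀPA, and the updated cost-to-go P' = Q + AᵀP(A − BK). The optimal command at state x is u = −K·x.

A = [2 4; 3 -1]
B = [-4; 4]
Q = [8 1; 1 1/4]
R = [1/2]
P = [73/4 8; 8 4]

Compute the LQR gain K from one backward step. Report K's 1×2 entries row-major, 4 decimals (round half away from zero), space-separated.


BᵀP = [-41.0000 -16.0000]
S = R + BᵀPB = [1/2] + [100.0000] = [100.5000]
BᵀPA = [-130.0000 -148.0000]
K = S⁻¹·BᵀPA = [-1.2935 -1.4726]
A−BK = [-3.1741 -1.8905; 8.1741 4.8905]
AᵀP(A−BK) = [36.8408 22.5572; 22.5572 14.0498]
P' = Q + AᵀP(A−BK) = [44.8408 23.5572; 23.5572 14.2998]
tr(P') = 59.1405

-1.2935 -1.4726


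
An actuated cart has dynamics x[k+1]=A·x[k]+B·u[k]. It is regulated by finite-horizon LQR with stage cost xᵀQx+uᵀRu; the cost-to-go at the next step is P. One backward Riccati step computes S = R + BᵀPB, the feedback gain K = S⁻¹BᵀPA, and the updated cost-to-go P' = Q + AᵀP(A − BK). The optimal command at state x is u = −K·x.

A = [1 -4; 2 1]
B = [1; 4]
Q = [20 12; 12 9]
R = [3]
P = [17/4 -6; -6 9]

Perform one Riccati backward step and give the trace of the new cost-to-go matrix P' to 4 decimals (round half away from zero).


BᵀP = [-19.7500 30.0000]
S = R + BᵀPB = [3] + [100.2500] = [103.2500]
BᵀPA = [40.2500 109.0000]
K = S⁻¹·BᵀPA = [0.3898 1.0557]
A−BK = [0.6102 -5.0557; 0.4407 -3.2228]
AᵀP(A−BK) = [0.5593 0.5085; 0.5085 9.9298]
P' = Q + AᵀP(A−BK) = [20.5593 12.5085; 12.5085 18.9298]
tr(P') = 39.4891

39.4891


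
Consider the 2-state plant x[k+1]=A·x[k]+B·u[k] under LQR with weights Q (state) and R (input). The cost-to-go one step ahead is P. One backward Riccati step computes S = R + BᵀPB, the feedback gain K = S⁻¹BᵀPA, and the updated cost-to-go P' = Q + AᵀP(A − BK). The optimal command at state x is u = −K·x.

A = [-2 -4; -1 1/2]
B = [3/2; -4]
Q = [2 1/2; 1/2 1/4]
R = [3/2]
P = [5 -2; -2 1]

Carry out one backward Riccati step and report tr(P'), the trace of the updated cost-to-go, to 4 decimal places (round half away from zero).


11.2488

BᵀP = [15.5000 -7.0000]
S = R + BᵀPB = [3/2] + [51.2500] = [52.7500]
BᵀPA = [-24.0000 -65.5000]
K = S⁻¹·BᵀPA = [-0.4550 -1.2417]
A−BK = [-1.3175 -2.1374; -2.8199 -4.4668]
AᵀP(A−BK) = [2.0806 3.6991; 3.6991 6.9182]
P' = Q + AᵀP(A−BK) = [4.0806 4.1991; 4.1991 7.1682]
tr(P') = 11.2488


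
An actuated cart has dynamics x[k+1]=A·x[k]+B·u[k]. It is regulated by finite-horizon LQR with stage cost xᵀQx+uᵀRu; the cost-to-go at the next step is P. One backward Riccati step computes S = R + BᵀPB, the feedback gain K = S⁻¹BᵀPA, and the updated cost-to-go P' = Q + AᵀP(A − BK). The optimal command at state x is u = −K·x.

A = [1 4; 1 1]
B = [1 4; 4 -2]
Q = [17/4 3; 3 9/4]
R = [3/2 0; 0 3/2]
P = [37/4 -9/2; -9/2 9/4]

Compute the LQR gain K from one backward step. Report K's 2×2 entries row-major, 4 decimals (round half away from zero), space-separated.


0.1003 0.1398 0.1211 0.7273

BᵀP = [-8.7500 4.5000; 46.0000 -22.5000]
S = R + BᵀPB = [3/2 0; 0 3/2] + [9.2500 -44.0000; -44.0000 229.0000] = [10.7500 -44.0000; -44.0000 230.5000]
BᵀPA = [-4.2500 -30.5000; 23.5000 161.5000]
K = S⁻¹·BᵀPA = [0.1003 0.1398; 0.1211 0.7273]
A−BK = [0.4152 0.9509; 0.8408 1.8955]
AᵀP(A−BK) = [0.0804 0.2517; 0.2517 1.0490]
P' = Q + AᵀP(A−BK) = [4.3304 3.2517; 3.2517 3.2990]
tr(P') = 7.6294


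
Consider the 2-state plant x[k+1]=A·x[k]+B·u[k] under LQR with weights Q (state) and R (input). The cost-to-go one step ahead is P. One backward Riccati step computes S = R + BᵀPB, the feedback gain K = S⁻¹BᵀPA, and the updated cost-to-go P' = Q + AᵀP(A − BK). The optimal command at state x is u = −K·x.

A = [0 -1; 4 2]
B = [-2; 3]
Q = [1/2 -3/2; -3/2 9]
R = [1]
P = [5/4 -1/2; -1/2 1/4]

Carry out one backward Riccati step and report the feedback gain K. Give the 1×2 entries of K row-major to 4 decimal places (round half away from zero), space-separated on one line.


BᵀP = [-4.0000 1.7500]
S = R + BᵀPB = [1] + [13.2500] = [14.2500]
BᵀPA = [7.0000 7.5000]
K = S⁻¹·BᵀPA = [0.4912 0.5263]
A−BK = [0.9825 0.0526; 2.5263 0.4211]
AᵀP(A−BK) = [0.5614 0.3158; 0.3158 0.3026]
P' = Q + AᵀP(A−BK) = [1.0614 -1.1842; -1.1842 9.3026]
tr(P') = 10.3640

0.4912 0.5263


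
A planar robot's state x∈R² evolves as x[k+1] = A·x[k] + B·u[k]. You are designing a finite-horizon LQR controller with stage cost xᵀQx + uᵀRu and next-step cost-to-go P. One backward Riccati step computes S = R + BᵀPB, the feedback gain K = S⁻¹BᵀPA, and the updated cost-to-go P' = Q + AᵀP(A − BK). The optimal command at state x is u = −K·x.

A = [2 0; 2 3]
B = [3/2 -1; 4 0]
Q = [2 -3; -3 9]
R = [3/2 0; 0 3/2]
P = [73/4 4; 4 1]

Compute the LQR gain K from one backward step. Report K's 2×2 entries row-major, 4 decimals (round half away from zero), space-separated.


0.7980 0.3226 -0.5006 0.1008

BᵀP = [43.3750 10.0000; -18.2500 -4.0000]
S = R + BᵀPB = [3/2 0; 0 3/2] + [105.0625 -43.3750; -43.3750 18.2500] = [106.5625 -43.3750; -43.3750 19.7500]
BᵀPA = [106.7500 30.0000; -44.5000 -12.0000]
K = S⁻¹·BᵀPA = [0.7980 0.3226; -0.5006 0.1008]
A−BK = [0.3024 -0.3830; -1.1919 1.7098]
AᵀP(A−BK) = [1.5372 0.0529; 0.0529 0.5330]
P' = Q + AᵀP(A−BK) = [3.5372 -2.9471; -2.9471 9.5330]
tr(P') = 13.0701


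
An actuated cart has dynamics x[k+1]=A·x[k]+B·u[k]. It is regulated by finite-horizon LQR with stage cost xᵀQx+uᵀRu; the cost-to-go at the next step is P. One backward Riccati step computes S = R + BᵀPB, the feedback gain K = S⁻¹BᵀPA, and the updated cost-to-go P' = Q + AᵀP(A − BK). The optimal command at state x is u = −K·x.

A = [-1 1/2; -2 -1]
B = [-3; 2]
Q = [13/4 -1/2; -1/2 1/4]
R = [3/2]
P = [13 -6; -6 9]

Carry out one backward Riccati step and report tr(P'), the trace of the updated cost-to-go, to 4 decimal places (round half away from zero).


28.1043

BᵀP = [-51.0000 36.0000]
S = R + BᵀPB = [3/2] + [225.0000] = [226.5000]
BᵀPA = [-21.0000 -61.5000]
K = S⁻¹·BᵀPA = [-0.0927 -0.2715]
A−BK = [-1.2781 -0.3146; -1.8146 -0.4570]
AᵀP(A−BK) = [23.0530 5.7980; 5.7980 1.5513]
P' = Q + AᵀP(A−BK) = [26.3030 5.2980; 5.2980 1.8013]
tr(P') = 28.1043


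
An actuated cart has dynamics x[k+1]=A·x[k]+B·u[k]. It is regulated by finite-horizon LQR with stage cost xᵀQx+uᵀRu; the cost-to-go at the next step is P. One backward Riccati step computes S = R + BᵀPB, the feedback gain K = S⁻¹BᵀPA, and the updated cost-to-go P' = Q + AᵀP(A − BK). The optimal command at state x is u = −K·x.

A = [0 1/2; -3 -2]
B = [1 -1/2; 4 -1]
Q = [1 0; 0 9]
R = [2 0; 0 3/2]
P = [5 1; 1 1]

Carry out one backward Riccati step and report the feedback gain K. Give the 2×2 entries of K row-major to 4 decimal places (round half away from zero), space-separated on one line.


-0.5000 -0.2500 -0.0526 -0.2368

BᵀP = [9.0000 5.0000; -3.5000 -1.5000]
S = R + BᵀPB = [2 0; 0 3/2] + [29.0000 -9.5000; -9.5000 3.2500] = [31.0000 -9.5000; -9.5000 4.7500]
BᵀPA = [-15.0000 -5.5000; 4.5000 1.2500]
K = S⁻¹·BᵀPA = [-0.5000 -0.2500; -0.0526 -0.2368]
A−BK = [0.4737 0.6316; -1.0526 -1.2368]
AᵀP(A−BK) = [1.7368 1.8158; 1.8158 2.1711]
P' = Q + AᵀP(A−BK) = [2.7368 1.8158; 1.8158 11.1711]
tr(P') = 13.9079


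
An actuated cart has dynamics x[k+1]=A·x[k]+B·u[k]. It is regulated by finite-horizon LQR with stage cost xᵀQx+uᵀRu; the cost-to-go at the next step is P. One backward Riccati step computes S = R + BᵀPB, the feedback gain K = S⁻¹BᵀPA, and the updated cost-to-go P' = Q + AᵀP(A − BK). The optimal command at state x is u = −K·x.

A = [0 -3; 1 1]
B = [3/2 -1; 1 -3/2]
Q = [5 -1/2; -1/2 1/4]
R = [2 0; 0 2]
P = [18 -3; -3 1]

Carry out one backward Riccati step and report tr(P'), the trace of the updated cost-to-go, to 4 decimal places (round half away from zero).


BᵀP = [24.0000 -3.5000; -13.5000 1.5000]
S = R + BᵀPB = [2 0; 0 2] + [32.5000 -18.7500; -18.7500 11.2500] = [34.5000 -18.7500; -18.7500 13.2500]
BᵀPA = [-3.5000 -75.5000; 1.5000 42.0000]
K = S⁻¹·BᵀPA = [-0.1729 -2.0166; -0.1314 0.3162]
A−BK = [0.1279 0.3410; 0.9757 3.4908]
AᵀP(A−BK) = [0.5921 2.4677; 2.4677 15.4695]
P' = Q + AᵀP(A−BK) = [5.5921 1.9677; 1.9677 15.7195]
tr(P') = 21.3116

21.3116


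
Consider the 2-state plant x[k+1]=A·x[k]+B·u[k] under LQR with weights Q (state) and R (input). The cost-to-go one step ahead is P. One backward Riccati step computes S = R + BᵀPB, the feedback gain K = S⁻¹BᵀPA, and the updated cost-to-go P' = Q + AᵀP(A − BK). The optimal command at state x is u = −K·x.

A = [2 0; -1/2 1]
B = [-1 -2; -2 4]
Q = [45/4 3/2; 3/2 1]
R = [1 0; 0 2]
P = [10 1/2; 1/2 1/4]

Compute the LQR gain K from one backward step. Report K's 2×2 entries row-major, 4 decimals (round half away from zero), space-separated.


-0.8125 -0.1827 -0.5625 0.0865

BᵀP = [-11.0000 -1.0000; -18.0000 0.0000]
S = R + BᵀPB = [1 0; 0 2] + [13.0000 18.0000; 18.0000 36.0000] = [14.0000 18.0000; 18.0000 38.0000]
BᵀPA = [-21.5000 -1.0000; -36.0000 0.0000]
K = S⁻¹·BᵀPA = [-0.8125 -0.1827; -0.5625 0.0865]
A−BK = [0.0625 -0.0096; 0.1250 0.2885]
AᵀP(A−BK) = [1.3438 0.0625; 0.0625 0.0673]
P' = Q + AᵀP(A−BK) = [12.5938 1.5625; 1.5625 1.0673]
tr(P') = 13.6611


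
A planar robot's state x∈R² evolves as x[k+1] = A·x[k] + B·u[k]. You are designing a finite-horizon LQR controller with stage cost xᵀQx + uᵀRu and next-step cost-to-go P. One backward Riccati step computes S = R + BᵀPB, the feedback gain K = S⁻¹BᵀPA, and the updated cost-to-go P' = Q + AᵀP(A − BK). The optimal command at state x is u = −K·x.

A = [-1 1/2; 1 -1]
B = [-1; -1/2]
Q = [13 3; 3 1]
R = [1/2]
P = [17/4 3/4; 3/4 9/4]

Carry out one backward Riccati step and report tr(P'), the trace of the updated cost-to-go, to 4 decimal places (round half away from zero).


20.2835

BᵀP = [-4.6250 -1.8750]
S = R + BᵀPB = [1/2] + [5.5625] = [6.0625]
BᵀPA = [2.7500 -0.4375]
K = S⁻¹·BᵀPA = [0.4536 -0.0722]
A−BK = [-0.5464 0.4278; 1.2268 -1.0361]
AᵀP(A−BK) = [3.7526 -3.0515; -3.0515 2.5309]
P' = Q + AᵀP(A−BK) = [16.7526 -0.0515; -0.0515 3.5309]
tr(P') = 20.2835


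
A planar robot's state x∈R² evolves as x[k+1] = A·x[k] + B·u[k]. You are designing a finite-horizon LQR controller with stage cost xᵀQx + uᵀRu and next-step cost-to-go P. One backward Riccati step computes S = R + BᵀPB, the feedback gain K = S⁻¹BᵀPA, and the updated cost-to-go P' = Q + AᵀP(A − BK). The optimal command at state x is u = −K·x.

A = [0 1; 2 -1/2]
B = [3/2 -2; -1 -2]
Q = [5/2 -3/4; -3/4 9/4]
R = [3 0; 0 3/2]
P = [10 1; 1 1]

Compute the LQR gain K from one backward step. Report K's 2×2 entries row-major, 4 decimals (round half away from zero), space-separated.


BᵀP = [14.0000 0.5000; -22.0000 -4.0000]
S = R + BᵀPB = [3 0; 0 3/2] + [20.5000 -29.0000; -29.0000 52.0000] = [23.5000 -29.0000; -29.0000 53.5000]
BᵀPA = [1.0000 13.7500; -8.0000 -20.0000]
K = S⁻¹·BᵀPA = [-0.4288 0.3739; -0.3820 -0.1712]
A−BK = [-0.1207 0.0968; 0.8072 -0.4685]
AᵀP(A−BK) = [1.3730 -0.7432; -0.7432 0.6858]
P' = Q + AᵀP(A−BK) = [3.8730 -1.4932; -1.4932 2.9358]
tr(P') = 6.8088

-0.4288 0.3739 -0.3820 -0.1712


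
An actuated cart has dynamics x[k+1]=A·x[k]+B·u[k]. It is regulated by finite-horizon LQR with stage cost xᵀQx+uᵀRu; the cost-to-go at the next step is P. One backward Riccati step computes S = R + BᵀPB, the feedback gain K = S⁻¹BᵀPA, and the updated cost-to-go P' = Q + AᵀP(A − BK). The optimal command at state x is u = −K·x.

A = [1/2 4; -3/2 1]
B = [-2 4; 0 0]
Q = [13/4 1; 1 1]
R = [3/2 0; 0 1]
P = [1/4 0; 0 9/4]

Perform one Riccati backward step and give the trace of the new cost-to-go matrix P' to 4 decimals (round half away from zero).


12.2794

BᵀP = [-0.5000 0.0000; 1.0000 0.0000]
S = R + BᵀPB = [3/2 0; 0 1] + [1.0000 -2.0000; -2.0000 4.0000] = [2.5000 -2.0000; -2.0000 5.0000]
BᵀPA = [-0.2500 -2.0000; 0.5000 4.0000]
K = S⁻¹·BᵀPA = [-0.0294 -0.2353; 0.0882 0.7059]
A−BK = [0.0882 0.7059; -1.5000 1.0000]
AᵀP(A−BK) = [5.0735 -3.2868; -3.2868 2.9559]
P' = Q + AᵀP(A−BK) = [8.3235 -2.2868; -2.2868 3.9559]
tr(P') = 12.2794


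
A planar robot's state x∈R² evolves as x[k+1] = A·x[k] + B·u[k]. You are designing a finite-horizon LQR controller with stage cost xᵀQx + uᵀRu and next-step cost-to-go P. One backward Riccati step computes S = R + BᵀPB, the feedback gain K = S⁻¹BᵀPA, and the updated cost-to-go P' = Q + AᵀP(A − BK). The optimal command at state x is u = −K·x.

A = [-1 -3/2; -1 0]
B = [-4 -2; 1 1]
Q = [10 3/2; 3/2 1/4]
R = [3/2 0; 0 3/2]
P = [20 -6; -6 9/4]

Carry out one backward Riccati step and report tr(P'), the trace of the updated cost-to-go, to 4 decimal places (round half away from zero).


11.1053

BᵀP = [-86.0000 26.2500; -46.0000 14.2500]
S = R + BᵀPB = [3/2 0; 0 3/2] + [370.2500 198.2500; 198.2500 106.2500] = [371.7500 198.2500; 198.2500 107.7500]
BᵀPA = [59.7500 129.0000; 31.7500 69.0000]
K = S⁻¹·BᵀPA = [0.1907 0.2928; -0.0563 0.1016]
A−BK = [-0.3496 -0.1255; -1.1345 -0.3944]
AᵀP(A−BK) = [0.6402 0.2779; 0.2779 0.2151]
P' = Q + AᵀP(A−BK) = [10.6402 1.7779; 1.7779 0.4651]
tr(P') = 11.1053


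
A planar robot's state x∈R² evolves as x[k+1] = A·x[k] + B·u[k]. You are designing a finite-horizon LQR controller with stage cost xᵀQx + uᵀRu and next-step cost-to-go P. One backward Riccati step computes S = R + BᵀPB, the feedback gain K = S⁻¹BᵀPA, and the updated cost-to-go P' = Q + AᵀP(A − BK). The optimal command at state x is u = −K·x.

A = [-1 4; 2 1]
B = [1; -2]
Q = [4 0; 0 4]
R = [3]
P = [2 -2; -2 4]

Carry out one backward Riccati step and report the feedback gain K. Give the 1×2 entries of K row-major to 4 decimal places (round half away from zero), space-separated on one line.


BᵀP = [6.0000 -10.0000]
S = R + BᵀPB = [3] + [26.0000] = [29.0000]
BᵀPA = [-26.0000 14.0000]
K = S⁻¹·BᵀPA = [-0.8966 0.4828]
A−BK = [-0.1034 3.5172; 0.2069 1.9655]
AᵀP(A−BK) = [2.6897 -1.4483; -1.4483 13.2414]
P' = Q + AᵀP(A−BK) = [6.6897 -1.4483; -1.4483 17.2414]
tr(P') = 23.9310

-0.8966 0.4828


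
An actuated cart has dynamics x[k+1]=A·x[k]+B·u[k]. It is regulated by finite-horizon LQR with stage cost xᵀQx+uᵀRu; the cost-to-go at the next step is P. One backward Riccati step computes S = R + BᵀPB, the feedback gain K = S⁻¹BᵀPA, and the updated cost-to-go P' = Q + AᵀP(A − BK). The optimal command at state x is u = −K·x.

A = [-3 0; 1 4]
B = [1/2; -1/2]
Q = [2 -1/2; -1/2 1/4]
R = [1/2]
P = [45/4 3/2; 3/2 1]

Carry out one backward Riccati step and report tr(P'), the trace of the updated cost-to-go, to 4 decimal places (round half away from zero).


BᵀP = [4.8750 0.2500]
S = R + BᵀPB = [1/2] + [2.3125] = [2.8125]
BᵀPA = [-14.3750 1.0000]
K = S⁻¹·BᵀPA = [-5.1111 0.3556]
A−BK = [-0.4444 -0.1778; -1.5556 4.1778]
AᵀP(A−BK) = [19.7778 -8.8889; -8.8889 15.6444]
P' = Q + AᵀP(A−BK) = [21.7778 -9.3889; -9.3889 15.8944]
tr(P') = 37.6722

37.6722


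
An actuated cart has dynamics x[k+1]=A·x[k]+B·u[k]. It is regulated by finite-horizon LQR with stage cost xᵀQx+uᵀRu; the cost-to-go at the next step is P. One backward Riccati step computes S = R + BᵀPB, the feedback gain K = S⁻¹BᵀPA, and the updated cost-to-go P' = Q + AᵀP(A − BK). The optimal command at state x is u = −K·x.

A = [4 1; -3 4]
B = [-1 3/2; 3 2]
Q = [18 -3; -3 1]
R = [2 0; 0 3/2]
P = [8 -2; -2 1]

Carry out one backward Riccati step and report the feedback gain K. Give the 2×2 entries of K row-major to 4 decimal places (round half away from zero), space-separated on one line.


BᵀP = [-14.0000 5.0000; 8.0000 -1.0000]
S = R + BᵀPB = [2 0; 0 3/2] + [29.0000 -11.0000; -11.0000 10.0000] = [31.0000 -11.0000; -11.0000 11.5000]
BᵀPA = [-71.0000 6.0000; 35.0000 4.0000]
K = S⁻¹·BᵀPA = [-1.8323 0.4798; 1.2909 0.8068]
A−BK = [0.2314 0.2696; -0.0849 0.9469]
AᵀP(A−BK) = [9.7282 -0.1699; -0.1699 1.8938]
P' = Q + AᵀP(A−BK) = [27.7282 -3.1699; -3.1699 2.8938]
tr(P') = 30.6221

-1.8323 0.4798 1.2909 0.8068


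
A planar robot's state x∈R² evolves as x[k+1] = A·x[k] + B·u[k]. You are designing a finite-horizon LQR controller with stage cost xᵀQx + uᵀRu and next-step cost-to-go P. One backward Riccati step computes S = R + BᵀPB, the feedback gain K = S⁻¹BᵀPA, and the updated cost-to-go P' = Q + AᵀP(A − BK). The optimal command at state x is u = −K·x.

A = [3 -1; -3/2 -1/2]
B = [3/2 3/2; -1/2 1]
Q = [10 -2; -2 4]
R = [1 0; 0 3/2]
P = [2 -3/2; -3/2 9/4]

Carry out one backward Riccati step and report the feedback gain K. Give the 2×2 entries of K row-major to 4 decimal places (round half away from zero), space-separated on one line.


BᵀP = [3.7500 -3.3750; 1.5000 0.0000]
S = R + BᵀPB = [1 0; 0 3/2] + [7.3125 2.2500; 2.2500 2.2500] = [8.3125 2.2500; 2.2500 3.7500]
BᵀPA = [16.3125 -2.0625; 4.5000 -1.5000]
K = S⁻¹·BᵀPA = [1.9551 -0.1670; 0.0269 -0.2998]
A−BK = [0.0269 -0.2998; -0.5494 -0.2837]
AᵀP(A−BK) = [4.5485 -0.2397; -0.2397 0.2684]
P' = Q + AᵀP(A−BK) = [14.5485 -2.2397; -2.2397 4.2684]
tr(P') = 18.8169

1.9551 -0.1670 0.0269 -0.2998


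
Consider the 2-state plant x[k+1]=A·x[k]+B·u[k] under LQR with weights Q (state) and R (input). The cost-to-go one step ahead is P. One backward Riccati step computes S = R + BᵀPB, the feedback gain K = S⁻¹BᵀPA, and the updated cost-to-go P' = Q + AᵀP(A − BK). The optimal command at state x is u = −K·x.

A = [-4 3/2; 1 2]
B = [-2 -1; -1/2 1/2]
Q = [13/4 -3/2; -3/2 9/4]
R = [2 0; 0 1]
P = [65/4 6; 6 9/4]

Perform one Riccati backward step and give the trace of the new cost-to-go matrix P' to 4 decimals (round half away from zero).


BᵀP = [-35.5000 -13.1250; -13.2500 -4.8750]
S = R + BᵀPB = [2 0; 0 1] + [77.5625 28.9375; 28.9375 10.8125] = [79.5625 28.9375; 28.9375 11.8125]
BᵀPA = [128.8750 -79.5000; 48.1250 -29.6250]
K = S⁻¹·BᵀPA = [1.2661 -0.7986; 0.9724 -0.5515]
A−BK = [-0.4953 -0.6488; 1.1469 1.8765]
AᵀP(A−BK) = [4.2812 -2.5356; -2.5356 1.7332]
P' = Q + AᵀP(A−BK) = [7.5312 -4.0356; -4.0356 3.9832]
tr(P') = 11.5145

11.5145


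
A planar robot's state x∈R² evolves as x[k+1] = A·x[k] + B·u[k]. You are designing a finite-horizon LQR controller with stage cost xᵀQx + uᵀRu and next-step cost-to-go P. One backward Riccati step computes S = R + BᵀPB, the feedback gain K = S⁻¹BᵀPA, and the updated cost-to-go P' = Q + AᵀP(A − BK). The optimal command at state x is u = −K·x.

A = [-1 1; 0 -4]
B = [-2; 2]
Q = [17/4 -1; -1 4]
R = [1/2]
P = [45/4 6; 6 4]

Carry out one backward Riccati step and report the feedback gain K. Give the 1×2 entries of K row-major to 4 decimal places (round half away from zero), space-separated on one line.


0.7778 0.4074

BᵀP = [-10.5000 -4.0000]
S = R + BᵀPB = [1/2] + [13.0000] = [13.5000]
BᵀPA = [10.5000 5.5000]
K = S⁻¹·BᵀPA = [0.7778 0.4074]
A−BK = [0.5556 1.8148; -1.5556 -4.8148]
AᵀP(A−BK) = [3.0833 8.4722; 8.4722 25.0093]
P' = Q + AᵀP(A−BK) = [7.3333 7.4722; 7.4722 29.0093]
tr(P') = 36.3426


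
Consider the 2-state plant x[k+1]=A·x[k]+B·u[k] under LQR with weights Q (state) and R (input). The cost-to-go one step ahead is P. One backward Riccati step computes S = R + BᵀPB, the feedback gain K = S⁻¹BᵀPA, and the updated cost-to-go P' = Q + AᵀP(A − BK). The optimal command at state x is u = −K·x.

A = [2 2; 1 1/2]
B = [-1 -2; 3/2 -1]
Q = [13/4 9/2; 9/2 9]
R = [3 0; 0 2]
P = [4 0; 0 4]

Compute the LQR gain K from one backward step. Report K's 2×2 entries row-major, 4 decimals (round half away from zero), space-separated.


-0.0115 -0.2126 -0.9080 -0.7989

BᵀP = [-4.0000 6.0000; -8.0000 -4.0000]
S = R + BᵀPB = [3 0; 0 2] + [13.0000 2.0000; 2.0000 20.0000] = [16.0000 2.0000; 2.0000 22.0000]
BᵀPA = [-2.0000 -5.0000; -20.0000 -18.0000]
K = S⁻¹·BᵀPA = [-0.0115 -0.2126; -0.9080 -0.7989]
A−BK = [0.1724 0.1897; 0.1092 0.0201]
AᵀP(A−BK) = [1.8161 1.5977; 1.5977 1.5575]
P' = Q + AᵀP(A−BK) = [5.0661 6.0977; 6.0977 10.5575]
tr(P') = 15.6236


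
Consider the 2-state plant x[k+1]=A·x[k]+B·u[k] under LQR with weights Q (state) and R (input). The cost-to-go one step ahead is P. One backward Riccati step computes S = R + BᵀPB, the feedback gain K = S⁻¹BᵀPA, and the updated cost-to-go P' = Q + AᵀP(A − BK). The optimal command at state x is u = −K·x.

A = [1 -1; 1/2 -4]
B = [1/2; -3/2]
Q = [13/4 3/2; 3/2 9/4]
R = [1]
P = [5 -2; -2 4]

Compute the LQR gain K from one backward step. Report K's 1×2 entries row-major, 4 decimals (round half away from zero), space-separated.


BᵀP = [5.5000 -7.0000]
S = R + BᵀPB = [1] + [13.2500] = [14.2500]
BᵀPA = [2.0000 22.5000]
K = S⁻¹·BᵀPA = [0.1404 1.5789]
A−BK = [0.9298 -1.7895; 0.7105 -1.6316]
AᵀP(A−BK) = [3.7193 -7.1579; -7.1579 17.4737]
P' = Q + AᵀP(A−BK) = [6.9693 -5.6579; -5.6579 19.7237]
tr(P') = 26.6930

0.1404 1.5789


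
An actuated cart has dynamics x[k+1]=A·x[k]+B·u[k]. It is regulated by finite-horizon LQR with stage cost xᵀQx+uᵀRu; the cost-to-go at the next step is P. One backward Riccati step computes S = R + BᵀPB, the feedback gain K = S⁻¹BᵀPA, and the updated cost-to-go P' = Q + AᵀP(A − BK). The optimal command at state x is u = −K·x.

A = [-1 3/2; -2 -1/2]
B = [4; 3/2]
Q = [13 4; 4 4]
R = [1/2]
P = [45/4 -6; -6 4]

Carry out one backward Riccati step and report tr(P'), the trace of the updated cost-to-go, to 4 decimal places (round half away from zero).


21.7838

BᵀP = [36.0000 -18.0000]
S = R + BᵀPB = [1/2] + [117.0000] = [117.5000]
BᵀPA = [0.0000 63.0000]
K = S⁻¹·BᵀPA = [0.0000 0.5362]
A−BK = [-1.0000 -0.6447; -2.0000 -1.3043]
AᵀP(A−BK) = [3.2500 2.1250; 2.1250 1.5338]
P' = Q + AᵀP(A−BK) = [16.2500 6.1250; 6.1250 5.5338]
tr(P') = 21.7838


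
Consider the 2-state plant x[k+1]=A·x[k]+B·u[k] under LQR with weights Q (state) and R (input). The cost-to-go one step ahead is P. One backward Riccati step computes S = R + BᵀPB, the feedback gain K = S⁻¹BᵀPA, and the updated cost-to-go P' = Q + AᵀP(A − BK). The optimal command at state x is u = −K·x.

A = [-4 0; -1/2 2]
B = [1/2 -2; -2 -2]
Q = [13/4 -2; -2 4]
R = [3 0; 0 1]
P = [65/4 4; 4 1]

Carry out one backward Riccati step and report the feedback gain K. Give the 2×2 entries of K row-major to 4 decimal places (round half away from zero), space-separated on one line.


-0.0296 -0.0160 1.6372 -0.1961

BᵀP = [0.1250 0.0000; -40.5000 -10.0000]
S = R + BᵀPB = [3 0; 0 1] + [0.0625 -0.2500; -0.2500 101.0000] = [3.0625 -0.2500; -0.2500 102.0000]
BᵀPA = [-0.5000 0.0000; 167.0000 -20.0000]
K = S⁻¹·BᵀPA = [-0.0296 -0.0160; 1.6372 -0.1961]
A−BK = [-0.7108 -0.3842; 2.7151 1.5757]
AᵀP(A−BK) = [2.8257 -0.2564; -0.2564 0.0776]
P' = Q + AᵀP(A−BK) = [6.0757 -2.2564; -2.2564 4.0776]
tr(P') = 10.1534


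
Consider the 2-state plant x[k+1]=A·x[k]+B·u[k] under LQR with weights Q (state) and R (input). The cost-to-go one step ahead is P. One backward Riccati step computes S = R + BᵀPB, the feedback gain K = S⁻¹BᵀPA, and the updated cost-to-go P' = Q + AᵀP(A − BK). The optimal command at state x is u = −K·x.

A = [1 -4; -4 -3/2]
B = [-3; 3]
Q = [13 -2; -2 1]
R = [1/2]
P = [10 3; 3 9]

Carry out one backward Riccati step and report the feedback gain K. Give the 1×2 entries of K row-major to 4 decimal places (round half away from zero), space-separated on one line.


-0.7915 0.4851

BᵀP = [-21.0000 18.0000]
S = R + BᵀPB = [1/2] + [117.0000] = [117.5000]
BᵀPA = [-93.0000 57.0000]
K = S⁻¹·BᵀPA = [-0.7915 0.4851]
A−BK = [-1.3745 -2.5447; -1.6255 -2.9553]
AᵀP(A−BK) = [56.3915 102.6149; 102.6149 188.5989]
P' = Q + AᵀP(A−BK) = [69.3915 100.6149; 100.6149 189.5989]
tr(P') = 258.9904


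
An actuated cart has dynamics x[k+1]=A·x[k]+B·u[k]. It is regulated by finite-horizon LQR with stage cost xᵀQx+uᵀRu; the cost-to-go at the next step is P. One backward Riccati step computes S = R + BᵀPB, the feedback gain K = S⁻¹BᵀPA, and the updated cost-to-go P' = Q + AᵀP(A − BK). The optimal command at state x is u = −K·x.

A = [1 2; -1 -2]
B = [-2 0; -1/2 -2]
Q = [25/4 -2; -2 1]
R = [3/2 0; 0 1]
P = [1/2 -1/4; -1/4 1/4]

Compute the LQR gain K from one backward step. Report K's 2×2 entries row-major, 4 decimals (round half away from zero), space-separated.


-0.3146 -0.6292 0.3820 0.7640

BᵀP = [-0.8750 0.3750; 0.5000 -0.5000]
S = R + BᵀPB = [3/2 0; 0 1] + [1.5625 -0.7500; -0.7500 1.0000] = [3.0625 -0.7500; -0.7500 2.0000]
BᵀPA = [-1.2500 -2.5000; 1.0000 2.0000]
K = S⁻¹·BᵀPA = [-0.3146 -0.6292; 0.3820 0.7640]
A−BK = [0.3708 0.7416; -0.3933 -0.7865]
AᵀP(A−BK) = [0.4747 0.9494; 0.9494 1.8989]
P' = Q + AᵀP(A−BK) = [6.7247 -1.0506; -1.0506 2.8989]
tr(P') = 9.6236


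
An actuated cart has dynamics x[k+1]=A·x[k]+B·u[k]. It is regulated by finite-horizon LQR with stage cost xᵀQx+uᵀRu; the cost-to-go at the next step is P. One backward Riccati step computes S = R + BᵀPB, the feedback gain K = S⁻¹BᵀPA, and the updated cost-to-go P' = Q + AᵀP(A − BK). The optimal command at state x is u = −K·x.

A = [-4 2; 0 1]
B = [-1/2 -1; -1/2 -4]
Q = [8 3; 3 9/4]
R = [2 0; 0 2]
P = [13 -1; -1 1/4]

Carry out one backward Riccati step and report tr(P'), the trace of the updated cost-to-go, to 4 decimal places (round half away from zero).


BᵀP = [-6.0000 0.3750; -9.0000 0.0000]
S = R + BᵀPB = [2 0; 0 2] + [2.8125 4.5000; 4.5000 9.0000] = [4.8125 4.5000; 4.5000 11.0000]
BᵀPA = [24.0000 -11.6250; 36.0000 -18.0000]
K = S⁻¹·BᵀPA = [3.1205 -1.4340; 1.9962 -1.0497]
A−BK = [-0.4436 0.2333; 9.5449 -3.9159]
AᵀP(A−BK) = [61.2467 -27.7935; -27.7935 12.6845]
P' = Q + AᵀP(A−BK) = [69.2467 -24.7935; -24.7935 14.9345]
tr(P') = 84.1812

84.1812


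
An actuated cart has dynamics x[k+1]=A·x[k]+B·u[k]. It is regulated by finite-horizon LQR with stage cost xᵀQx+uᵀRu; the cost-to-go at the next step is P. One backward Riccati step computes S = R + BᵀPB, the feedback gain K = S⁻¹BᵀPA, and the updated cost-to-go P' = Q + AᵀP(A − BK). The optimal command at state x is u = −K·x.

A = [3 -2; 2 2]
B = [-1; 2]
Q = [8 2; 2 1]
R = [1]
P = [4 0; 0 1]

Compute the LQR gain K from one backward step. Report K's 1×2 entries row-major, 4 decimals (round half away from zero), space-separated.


-0.8889 1.3333

BᵀP = [-4.0000 2.0000]
S = R + BᵀPB = [1] + [8.0000] = [9.0000]
BᵀPA = [-8.0000 12.0000]
K = S⁻¹·BᵀPA = [-0.8889 1.3333]
A−BK = [2.1111 -0.6667; 3.7778 -0.6667]
AᵀP(A−BK) = [32.8889 -9.3333; -9.3333 4.0000]
P' = Q + AᵀP(A−BK) = [40.8889 -7.3333; -7.3333 5.0000]
tr(P') = 45.8889


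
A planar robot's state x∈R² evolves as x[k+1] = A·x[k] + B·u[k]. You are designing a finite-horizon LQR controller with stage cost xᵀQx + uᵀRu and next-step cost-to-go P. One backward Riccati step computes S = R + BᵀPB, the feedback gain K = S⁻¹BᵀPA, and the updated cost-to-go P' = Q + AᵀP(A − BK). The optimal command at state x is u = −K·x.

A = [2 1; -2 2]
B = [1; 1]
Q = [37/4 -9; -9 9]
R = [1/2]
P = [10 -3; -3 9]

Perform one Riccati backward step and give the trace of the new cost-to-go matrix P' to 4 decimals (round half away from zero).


125.2130

BᵀP = [7.0000 6.0000]
S = R + BᵀPB = [1/2] + [13.0000] = [13.5000]
BᵀPA = [2.0000 19.0000]
K = S⁻¹·BᵀPA = [0.1481 1.4074]
A−BK = [1.8519 -0.4074; -2.1481 0.5926]
AᵀP(A−BK) = [99.7037 -24.8148; -24.8148 7.2593]
P' = Q + AᵀP(A−BK) = [108.9537 -33.8148; -33.8148 16.2593]
tr(P') = 125.2130


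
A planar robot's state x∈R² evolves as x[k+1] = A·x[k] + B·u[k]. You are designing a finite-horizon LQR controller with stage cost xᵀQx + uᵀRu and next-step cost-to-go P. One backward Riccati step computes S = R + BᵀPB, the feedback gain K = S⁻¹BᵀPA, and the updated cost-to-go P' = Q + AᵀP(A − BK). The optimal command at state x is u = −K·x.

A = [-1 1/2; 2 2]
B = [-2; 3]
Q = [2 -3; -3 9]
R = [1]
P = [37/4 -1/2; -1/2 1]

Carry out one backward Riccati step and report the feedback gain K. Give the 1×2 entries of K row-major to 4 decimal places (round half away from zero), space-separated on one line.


BᵀP = [-20.0000 4.0000]
S = R + BᵀPB = [1] + [52.0000] = [53.0000]
BᵀPA = [28.0000 -2.0000]
K = S⁻¹·BᵀPA = [0.5283 -0.0377]
A−BK = [0.0566 0.4245; 0.4151 2.1132]
AᵀP(A−BK) = [0.4575 0.9316; 0.9316 5.2370]
P' = Q + AᵀP(A−BK) = [2.4575 -2.0684; -2.0684 14.2370]
tr(P') = 16.6946

0.5283 -0.0377


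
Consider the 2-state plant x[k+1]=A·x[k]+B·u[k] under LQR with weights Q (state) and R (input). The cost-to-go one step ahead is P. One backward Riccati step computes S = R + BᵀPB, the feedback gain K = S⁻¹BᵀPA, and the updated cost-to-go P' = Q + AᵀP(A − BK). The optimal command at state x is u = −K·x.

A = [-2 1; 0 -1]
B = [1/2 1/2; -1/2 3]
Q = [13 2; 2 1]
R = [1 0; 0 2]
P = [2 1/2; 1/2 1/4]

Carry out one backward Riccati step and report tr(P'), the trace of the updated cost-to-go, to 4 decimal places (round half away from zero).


18.0654

BᵀP = [0.7500 0.1250; 2.5000 1.0000]
S = R + BᵀPB = [1 0; 0 2] + [0.3125 0.7500; 0.7500 4.2500] = [1.3125 0.7500; 0.7500 6.2500]
BᵀPA = [-1.5000 0.6250; -5.0000 1.5000]
K = S⁻¹·BᵀPA = [-0.7362 0.3640; -0.7117 0.1963]
A−BK = [-1.2761 0.7198; 1.7669 -1.4070]
AᵀP(A−BK) = [3.3374 -1.4724; -1.4724 0.7280]
P' = Q + AᵀP(A−BK) = [16.3374 0.5276; 0.5276 1.7280]
tr(P') = 18.0654


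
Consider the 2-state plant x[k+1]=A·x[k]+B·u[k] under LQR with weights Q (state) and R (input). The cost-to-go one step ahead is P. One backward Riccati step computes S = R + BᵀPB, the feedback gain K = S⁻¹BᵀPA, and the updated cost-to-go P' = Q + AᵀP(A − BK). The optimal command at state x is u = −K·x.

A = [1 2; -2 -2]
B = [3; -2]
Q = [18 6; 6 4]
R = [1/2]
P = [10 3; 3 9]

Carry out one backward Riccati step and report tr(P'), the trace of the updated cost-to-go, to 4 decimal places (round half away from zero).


BᵀP = [24.0000 -9.0000]
S = R + BᵀPB = [1/2] + [90.0000] = [90.5000]
BᵀPA = [42.0000 66.0000]
K = S⁻¹·BᵀPA = [0.4641 0.7293]
A−BK = [-0.3923 -0.1878; -1.0718 -0.5414]
AᵀP(A−BK) = [14.5083 7.3702; 7.3702 3.8674]
P' = Q + AᵀP(A−BK) = [32.5083 13.3702; 13.3702 7.8674]
tr(P') = 40.3757

40.3757


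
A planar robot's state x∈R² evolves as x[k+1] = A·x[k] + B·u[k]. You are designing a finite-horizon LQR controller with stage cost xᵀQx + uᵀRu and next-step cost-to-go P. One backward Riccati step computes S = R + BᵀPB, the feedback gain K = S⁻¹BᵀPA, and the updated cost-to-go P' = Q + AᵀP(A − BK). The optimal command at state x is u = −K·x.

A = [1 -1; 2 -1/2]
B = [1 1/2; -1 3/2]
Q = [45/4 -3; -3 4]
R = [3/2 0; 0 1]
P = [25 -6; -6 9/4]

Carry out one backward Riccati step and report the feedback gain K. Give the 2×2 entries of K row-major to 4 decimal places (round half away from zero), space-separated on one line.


BᵀP = [31.0000 -8.2500; 3.5000 0.3750]
S = R + BᵀPB = [3/2 0; 0 1] + [39.2500 3.1250; 3.1250 2.3125] = [40.7500 3.1250; 3.1250 3.3125]
BᵀPA = [14.5000 -26.8750; 4.2500 -3.6875]
K = S⁻¹·BᵀPA = [0.2775 -0.6189; 1.0212 -0.5293]
A−BK = [0.2119 -0.1164; 0.7457 -0.3249]
AᵀP(A−BK) = [1.6359 -1.0261; -1.0261 0.9772]
P' = Q + AᵀP(A−BK) = [12.8859 -4.0261; -4.0261 4.9772]
tr(P') = 17.8631

0.2775 -0.6189 1.0212 -0.5293


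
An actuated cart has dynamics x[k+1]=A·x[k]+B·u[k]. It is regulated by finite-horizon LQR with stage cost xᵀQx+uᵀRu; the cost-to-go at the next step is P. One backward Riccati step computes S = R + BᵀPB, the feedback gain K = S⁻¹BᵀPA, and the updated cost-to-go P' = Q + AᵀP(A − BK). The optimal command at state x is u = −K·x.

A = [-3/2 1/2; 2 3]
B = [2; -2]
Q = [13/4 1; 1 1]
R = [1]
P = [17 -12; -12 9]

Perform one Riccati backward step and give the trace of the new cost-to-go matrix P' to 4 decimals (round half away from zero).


BᵀP = [58.0000 -42.0000]
S = R + BᵀPB = [1] + [200.0000] = [201.0000]
BᵀPA = [-171.0000 -97.0000]
K = S⁻¹·BᵀPA = [-0.8507 -0.4826]
A−BK = [0.2015 1.4652; 0.2985 2.0348]
AᵀP(A−BK) = [0.7724 0.7276; 0.7276 2.4391]
P' = Q + AᵀP(A−BK) = [4.0224 1.7276; 1.7276 3.4391]
tr(P') = 7.4614

7.4614


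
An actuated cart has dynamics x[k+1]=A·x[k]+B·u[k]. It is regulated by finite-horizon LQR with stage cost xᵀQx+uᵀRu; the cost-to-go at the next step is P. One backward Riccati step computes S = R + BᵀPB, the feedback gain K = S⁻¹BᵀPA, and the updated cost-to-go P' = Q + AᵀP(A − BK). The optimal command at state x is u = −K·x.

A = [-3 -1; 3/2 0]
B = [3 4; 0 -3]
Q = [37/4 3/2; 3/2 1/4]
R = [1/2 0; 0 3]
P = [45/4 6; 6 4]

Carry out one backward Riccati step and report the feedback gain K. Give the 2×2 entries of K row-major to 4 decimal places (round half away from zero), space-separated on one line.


BᵀP = [33.7500 18.0000; 27.0000 12.0000]
S = R + BᵀPB = [1/2 0; 0 3] + [101.2500 81.0000; 81.0000 72.0000] = [101.7500 81.0000; 81.0000 75.0000]
BᵀPA = [-74.2500 -33.7500; -63.0000 -27.0000]
K = S⁻¹·BᵀPA = [-0.4352 -0.3217; -0.3700 -0.0126]
A−BK = [-0.2144 0.0154; 0.3900 -0.0378]
AᵀP(A−BK) = [0.6275 0.0725; 0.0725 0.0536]
P' = Q + AᵀP(A−BK) = [9.8775 1.5725; 1.5725 0.3036]
tr(P') = 10.1811

-0.4352 -0.3217 -0.3700 -0.0126


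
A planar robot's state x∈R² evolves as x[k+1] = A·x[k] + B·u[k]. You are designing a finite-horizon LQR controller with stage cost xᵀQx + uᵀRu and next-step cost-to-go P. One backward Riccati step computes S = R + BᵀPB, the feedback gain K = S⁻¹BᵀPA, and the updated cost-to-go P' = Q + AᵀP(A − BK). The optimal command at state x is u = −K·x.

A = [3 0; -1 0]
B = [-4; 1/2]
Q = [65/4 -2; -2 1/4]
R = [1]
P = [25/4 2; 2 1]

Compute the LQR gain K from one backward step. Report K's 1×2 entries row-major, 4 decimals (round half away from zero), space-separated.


-0.6917 0.0000

BᵀP = [-24.0000 -7.5000]
S = R + BᵀPB = [1] + [92.2500] = [93.2500]
BᵀPA = [-64.5000 0.0000]
K = S⁻¹·BᵀPA = [-0.6917 0.0000]
A−BK = [0.2332 0.0000; -0.6542 0.0000]
AᵀP(A−BK) = [0.6361 0.0000; 0.0000 0.0000]
P' = Q + AᵀP(A−BK) = [16.8861 -2.0000; -2.0000 0.2500]
tr(P') = 17.1361


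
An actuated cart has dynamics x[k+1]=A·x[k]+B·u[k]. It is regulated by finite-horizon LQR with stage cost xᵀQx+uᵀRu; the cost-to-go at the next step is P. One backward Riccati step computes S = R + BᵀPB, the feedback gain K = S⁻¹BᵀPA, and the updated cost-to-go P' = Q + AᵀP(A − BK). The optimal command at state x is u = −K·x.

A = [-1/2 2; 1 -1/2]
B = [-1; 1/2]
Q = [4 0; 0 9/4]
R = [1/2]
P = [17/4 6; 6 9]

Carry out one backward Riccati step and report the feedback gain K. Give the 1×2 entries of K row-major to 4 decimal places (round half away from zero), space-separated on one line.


-0.8750 -1.7500

BᵀP = [-1.2500 -1.5000]
S = R + BᵀPB = [1/2] + [0.5000] = [1.0000]
BᵀPA = [-0.8750 -1.7500]
K = S⁻¹·BᵀPA = [-0.8750 -1.7500]
A−BK = [-1.3750 0.2500; 1.4375 0.3750]
AᵀP(A−BK) = [3.2969 3.2188; 3.2188 4.1875]
P' = Q + AᵀP(A−BK) = [7.2969 3.2188; 3.2188 6.4375]
tr(P') = 13.7344


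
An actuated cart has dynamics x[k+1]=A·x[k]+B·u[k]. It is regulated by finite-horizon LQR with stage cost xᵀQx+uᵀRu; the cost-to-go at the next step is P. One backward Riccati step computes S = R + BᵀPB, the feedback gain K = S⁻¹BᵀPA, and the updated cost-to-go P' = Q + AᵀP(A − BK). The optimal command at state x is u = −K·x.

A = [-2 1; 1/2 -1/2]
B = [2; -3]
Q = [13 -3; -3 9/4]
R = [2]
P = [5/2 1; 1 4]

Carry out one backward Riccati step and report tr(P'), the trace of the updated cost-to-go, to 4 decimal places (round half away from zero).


BᵀP = [2.0000 -10.0000]
S = R + BᵀPB = [2] + [34.0000] = [36.0000]
BᵀPA = [-9.0000 7.0000]
K = S⁻¹·BᵀPA = [-0.2500 0.1944]
A−BK = [-1.5000 0.6111; -0.2500 0.0833]
AᵀP(A−BK) = [6.7500 -2.7500; -2.7500 1.1389]
P' = Q + AᵀP(A−BK) = [19.7500 -5.7500; -5.7500 3.3889]
tr(P') = 23.1389

23.1389


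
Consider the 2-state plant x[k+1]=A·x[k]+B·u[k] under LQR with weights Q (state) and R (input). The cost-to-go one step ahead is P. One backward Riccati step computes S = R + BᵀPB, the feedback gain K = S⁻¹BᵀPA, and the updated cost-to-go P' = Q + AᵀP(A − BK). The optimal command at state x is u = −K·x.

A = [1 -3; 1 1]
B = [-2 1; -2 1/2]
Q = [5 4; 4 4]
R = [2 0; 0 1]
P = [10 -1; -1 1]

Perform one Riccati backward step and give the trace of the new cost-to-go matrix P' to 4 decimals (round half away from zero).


BᵀP = [-18.0000 0.0000; 9.5000 -0.5000]
S = R + BᵀPB = [2 0; 0 1] + [36.0000 -18.0000; -18.0000 9.2500] = [38.0000 -18.0000; -18.0000 10.2500]
BᵀPA = [-18.0000 54.0000; 9.0000 -29.0000]
K = S⁻¹·BᵀPA = [-0.3435 0.4809; 0.2748 -1.9847]
A−BK = [0.0382 -0.0534; 0.1756 2.9542]
AᵀP(A−BK) = [0.3435 -0.4809; -0.4809 13.4733]
P' = Q + AᵀP(A−BK) = [5.3435 3.5191; 3.5191 17.4733]
tr(P') = 22.8168

22.8168


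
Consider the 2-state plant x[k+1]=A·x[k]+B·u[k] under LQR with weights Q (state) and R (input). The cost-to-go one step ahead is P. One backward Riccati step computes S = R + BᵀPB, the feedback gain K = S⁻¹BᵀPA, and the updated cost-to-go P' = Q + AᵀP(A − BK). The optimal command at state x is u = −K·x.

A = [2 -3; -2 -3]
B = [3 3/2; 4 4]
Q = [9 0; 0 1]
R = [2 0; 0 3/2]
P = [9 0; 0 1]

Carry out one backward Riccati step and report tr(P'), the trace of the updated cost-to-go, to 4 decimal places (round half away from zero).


21.6477

BᵀP = [27.0000 4.0000; 13.5000 4.0000]
S = R + BᵀPB = [2 0; 0 3/2] + [97.0000 56.5000; 56.5000 36.2500] = [99.0000 56.5000; 56.5000 37.7500]
BᵀPA = [46.0000 -93.0000; 19.0000 -52.5000]
K = S⁻¹·BᵀPA = [1.2165 -0.9991; -1.3174 0.1046]
A−BK = [0.3266 -0.1596; -1.5963 0.5780]
AᵀP(A−BK) = [9.0716 -4.0294; -4.0294 2.5761]
P' = Q + AᵀP(A−BK) = [18.0716 -4.0294; -4.0294 3.5761]
tr(P') = 21.6477
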